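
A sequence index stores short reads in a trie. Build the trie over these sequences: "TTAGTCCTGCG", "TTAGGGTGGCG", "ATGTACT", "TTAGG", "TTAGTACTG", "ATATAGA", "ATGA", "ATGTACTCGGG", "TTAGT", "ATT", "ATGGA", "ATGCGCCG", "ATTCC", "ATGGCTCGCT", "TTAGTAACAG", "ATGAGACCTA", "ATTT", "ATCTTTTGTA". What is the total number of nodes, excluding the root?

Trace insertions, counting only characters that open a new branch:
  "TTAGTCCTGCG" → 11 new (T, T, A, G, T, C, C, T, G, C, G)
  "TTAGGGTGGCG" → prefix "TTAG" already present; 7 new (G, G, T, G, G, C, G)
  "ATGTACT" → 7 new (A, T, G, T, A, C, T)
  "TTAGG" → prefix "TTAGG" already present; 0 new (none)
  "TTAGTACTG" → prefix "TTAGT" already present; 4 new (A, C, T, G)
  "ATATAGA" → prefix "AT" already present; 5 new (A, T, A, G, A)
  "ATGA" → prefix "ATG" already present; 1 new (A)
  "ATGTACTCGGG" → prefix "ATGTACT" already present; 4 new (C, G, G, G)
  "TTAGT" → prefix "TTAGT" already present; 0 new (none)
  "ATT" → prefix "AT" already present; 1 new (T)
  "ATGGA" → prefix "ATG" already present; 2 new (G, A)
  "ATGCGCCG" → prefix "ATG" already present; 5 new (C, G, C, C, G)
  "ATTCC" → prefix "ATT" already present; 2 new (C, C)
  "ATGGCTCGCT" → prefix "ATGG" already present; 6 new (C, T, C, G, C, T)
  "TTAGTAACAG" → prefix "TTAGTA" already present; 4 new (A, C, A, G)
  "ATGAGACCTA" → prefix "ATGA" already present; 6 new (G, A, C, C, T, A)
  "ATTT" → prefix "ATT" already present; 1 new (T)
  "ATCTTTTGTA" → prefix "AT" already present; 8 new (C, T, T, T, T, G, T, A)
Total nodes = 11 + 7 + 7 + 0 + 4 + 5 + 1 + 4 + 0 + 1 + 2 + 5 + 2 + 6 + 4 + 6 + 1 + 8 = 74

74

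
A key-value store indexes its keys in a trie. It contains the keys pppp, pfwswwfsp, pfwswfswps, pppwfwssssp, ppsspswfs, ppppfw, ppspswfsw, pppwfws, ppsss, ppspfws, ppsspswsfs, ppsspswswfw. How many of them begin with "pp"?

10

Filter for entries beginning with "pp":
Matches: "pppp", "ppppfw", "pppwfws", "pppwfwssssp", "ppspfws", "ppspswfsw", "ppsspswfs", "ppsspswsfs", "ppsspswswfw", "ppsss"
Count: 10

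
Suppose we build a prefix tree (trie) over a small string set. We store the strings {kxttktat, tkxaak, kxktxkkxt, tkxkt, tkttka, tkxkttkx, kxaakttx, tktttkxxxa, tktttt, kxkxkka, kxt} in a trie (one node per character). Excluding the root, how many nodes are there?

Insert word by word; a character creates a node only if that edge doesn't already exist:
  "kxttktat" → 8 new (k, x, t, t, k, t, a, t)
  "tkxaak" → 6 new (t, k, x, a, a, k)
  "kxktxkkxt" → prefix "kx" already present; 7 new (k, t, x, k, k, x, t)
  "tkxkt" → prefix "tkx" already present; 2 new (k, t)
  "tkttka" → prefix "tk" already present; 4 new (t, t, k, a)
  "tkxkttkx" → prefix "tkxkt" already present; 3 new (t, k, x)
  "kxaakttx" → prefix "kx" already present; 6 new (a, a, k, t, t, x)
  "tktttkxxxa" → prefix "tktt" already present; 6 new (t, k, x, x, x, a)
  "tktttt" → prefix "tkttt" already present; 1 new (t)
  "kxkxkka" → prefix "kxk" already present; 4 new (x, k, k, a)
  "kxt" → prefix "kxt" already present; 0 new (none)
Total nodes = 8 + 6 + 7 + 2 + 4 + 3 + 6 + 6 + 1 + 4 + 0 = 47

47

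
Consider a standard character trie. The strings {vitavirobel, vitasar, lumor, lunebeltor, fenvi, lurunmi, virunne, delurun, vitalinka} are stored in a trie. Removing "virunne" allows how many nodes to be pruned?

After clearing the end-marker at "virunne", prune upward until reaching a node still needed by another word.
The suffix "runne" (5 nodes) is used only by "virunne"; the node for "vi" still has the child "t", so pruning stops there.
Nodes removed: 5

5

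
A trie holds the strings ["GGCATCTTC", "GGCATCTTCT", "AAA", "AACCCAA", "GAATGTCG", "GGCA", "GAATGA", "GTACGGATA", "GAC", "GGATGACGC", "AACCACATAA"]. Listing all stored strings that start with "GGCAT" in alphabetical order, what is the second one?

GGCATCTTCT

DFS of the "GGCAT" subtree visits, in order: "GGCATCTTC", "GGCATCTTCT"
The 2nd is GGCATCTTCT.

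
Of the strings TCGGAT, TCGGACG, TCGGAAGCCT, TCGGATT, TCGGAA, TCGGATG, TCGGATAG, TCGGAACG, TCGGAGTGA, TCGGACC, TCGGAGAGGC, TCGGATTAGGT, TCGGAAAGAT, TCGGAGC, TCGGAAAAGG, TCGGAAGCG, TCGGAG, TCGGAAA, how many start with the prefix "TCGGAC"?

2

Walk to "TCGGAC"; the words in its subtree are exactly those with that prefix.
Words under "TCGGAC": TCGGACC, TCGGACG
Count: 2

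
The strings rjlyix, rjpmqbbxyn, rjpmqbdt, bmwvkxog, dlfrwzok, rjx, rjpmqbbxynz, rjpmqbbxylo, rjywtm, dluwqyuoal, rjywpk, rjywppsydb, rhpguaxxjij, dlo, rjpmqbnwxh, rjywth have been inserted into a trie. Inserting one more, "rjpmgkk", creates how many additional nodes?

Walking "rjpmgkk" from the root, the first 4 characters ("rjpm") follow existing edges; "g" is the first miss.
Each of the 3 remaining characters creates one node.

3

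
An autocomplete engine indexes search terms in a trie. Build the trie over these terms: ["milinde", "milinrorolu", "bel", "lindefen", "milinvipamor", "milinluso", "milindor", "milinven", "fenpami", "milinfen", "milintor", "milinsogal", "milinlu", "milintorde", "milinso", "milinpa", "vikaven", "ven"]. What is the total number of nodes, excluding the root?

For each word, the new-node count is its length minus the longest prefix already in the trie:
  "milinde" → 7 new (m, i, l, i, n, d, e)
  "milinrorolu" → prefix "milin" already present; 6 new (r, o, r, o, l, u)
  "bel" → 3 new (b, e, l)
  "lindefen" → 8 new (l, i, n, d, e, f, e, n)
  "milinvipamor" → prefix "milin" already present; 7 new (v, i, p, a, m, o, r)
  "milinluso" → prefix "milin" already present; 4 new (l, u, s, o)
  "milindor" → prefix "milind" already present; 2 new (o, r)
  "milinven" → prefix "milinv" already present; 2 new (e, n)
  "fenpami" → 7 new (f, e, n, p, a, m, i)
  "milinfen" → prefix "milin" already present; 3 new (f, e, n)
  "milintor" → prefix "milin" already present; 3 new (t, o, r)
  "milinsogal" → prefix "milin" already present; 5 new (s, o, g, a, l)
  "milinlu" → prefix "milinlu" already present; 0 new (none)
  "milintorde" → prefix "milintor" already present; 2 new (d, e)
  "milinso" → prefix "milinso" already present; 0 new (none)
  "milinpa" → prefix "milin" already present; 2 new (p, a)
  "vikaven" → 7 new (v, i, k, a, v, e, n)
  "ven" → prefix "v" already present; 2 new (e, n)
Total nodes = 7 + 6 + 3 + 8 + 7 + 4 + 2 + 2 + 7 + 3 + 3 + 5 + 0 + 2 + 0 + 2 + 7 + 2 = 70

70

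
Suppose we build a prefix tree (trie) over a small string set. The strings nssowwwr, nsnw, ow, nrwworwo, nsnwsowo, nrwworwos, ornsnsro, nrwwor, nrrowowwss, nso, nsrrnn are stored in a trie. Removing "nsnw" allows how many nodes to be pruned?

0

Walk "nsnw" from the leaf back toward the root, removing each node that no remaining word uses.
Every node on "nsnw" is still needed (e.g. by "nsnwsowo"), so nothing is freed.
Nodes removed: 0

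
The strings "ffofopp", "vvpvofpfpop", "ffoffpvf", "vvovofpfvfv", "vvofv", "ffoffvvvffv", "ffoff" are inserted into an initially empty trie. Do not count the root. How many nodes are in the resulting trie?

Count nodes per top-level branch (shared prefixes stored once):
  'f'-branch (ffoff, ffoffpvf, ffoffvvvffv, ffofopp): 17 nodes
  'v'-branch (vvofv, vvovofpfvfv, vvpvofpfpop): 22 nodes
Sum: 39

39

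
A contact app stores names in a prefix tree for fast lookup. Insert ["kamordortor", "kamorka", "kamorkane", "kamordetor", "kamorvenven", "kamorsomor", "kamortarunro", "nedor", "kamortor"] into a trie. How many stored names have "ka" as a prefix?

Filter for entries beginning with "ka":
Words under "ka": kamordetor, kamordortor, kamorka, kamorkane, kamorsomor, kamortarunro, kamortor, kamorvenven
Count: 8

8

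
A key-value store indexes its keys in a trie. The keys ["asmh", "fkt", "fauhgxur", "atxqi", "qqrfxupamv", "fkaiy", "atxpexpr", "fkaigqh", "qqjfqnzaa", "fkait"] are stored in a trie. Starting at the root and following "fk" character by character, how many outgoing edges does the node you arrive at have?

2

Follow the path "fk" to its node, then look at its outgoing edges.
Characters that immediately follow "fk" among the stored strings: {a, t}.
That node has 2 child edges.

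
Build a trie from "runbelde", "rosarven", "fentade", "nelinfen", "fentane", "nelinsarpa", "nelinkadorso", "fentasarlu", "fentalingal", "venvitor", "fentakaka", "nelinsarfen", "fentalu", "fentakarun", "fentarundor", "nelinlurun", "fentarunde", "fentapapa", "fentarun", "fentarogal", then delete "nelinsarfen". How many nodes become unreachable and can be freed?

3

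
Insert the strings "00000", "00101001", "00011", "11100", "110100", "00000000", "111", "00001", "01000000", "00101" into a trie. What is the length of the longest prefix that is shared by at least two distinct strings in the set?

5

Equivalently: take the maximum, over all pairs, of their longest common prefix length.
e.g. "00000" and "00000000" share the prefix "00000" of length 5; no pair shares a longer one.
Longest shared-prefix length: 5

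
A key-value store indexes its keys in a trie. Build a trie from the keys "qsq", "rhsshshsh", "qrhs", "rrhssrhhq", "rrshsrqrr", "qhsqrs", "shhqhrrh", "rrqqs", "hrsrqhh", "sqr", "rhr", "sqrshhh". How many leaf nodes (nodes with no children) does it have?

A leaf is a node with no children — equivalently, the end of a word that is not a proper prefix of any other stored word.
Those words: "hrsrqhh", "qhsqrs", "qrhs", "qsq", "rhr", "rhsshshsh", "rrhssrhhq", "rrqqs", "rrshsrqrr", "shhqhrrh", "sqrshhh"
Leaf count: 11

11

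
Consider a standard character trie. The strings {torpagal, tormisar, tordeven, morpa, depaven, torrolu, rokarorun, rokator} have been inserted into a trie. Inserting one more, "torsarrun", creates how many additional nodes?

6

"tor" is already a path in the trie; the remaining "sarrun" must be added.
Each of the 6 remaining characters creates one node.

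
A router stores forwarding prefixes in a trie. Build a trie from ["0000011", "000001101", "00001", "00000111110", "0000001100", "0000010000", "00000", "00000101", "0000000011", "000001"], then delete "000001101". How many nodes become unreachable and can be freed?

A node on "000001101"'s path can go only if nothing else ends at it or branches off below it.
The suffix "01" (2 nodes) is used only by "000001101"; the node for "0000011" still has the child "1", so pruning stops there.
Nodes removed: 2

2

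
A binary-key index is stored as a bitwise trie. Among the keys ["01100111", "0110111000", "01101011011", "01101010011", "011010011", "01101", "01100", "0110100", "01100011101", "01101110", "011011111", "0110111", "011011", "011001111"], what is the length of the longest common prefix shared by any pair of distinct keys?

The deepest shared node is where two words last agree before diverging.
e.g. "01100111" and "011001111" share the prefix "01100111" of length 8; no pair shares a longer one.
Longest shared-prefix length: 8

8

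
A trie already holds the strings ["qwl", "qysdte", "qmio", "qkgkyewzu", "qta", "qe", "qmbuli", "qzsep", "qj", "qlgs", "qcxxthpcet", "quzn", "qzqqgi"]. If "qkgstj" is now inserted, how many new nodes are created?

3

The longest prefix of "qkgstj" already in the trie is "qkg" (length 3).
Each of the 3 remaining characters creates one node.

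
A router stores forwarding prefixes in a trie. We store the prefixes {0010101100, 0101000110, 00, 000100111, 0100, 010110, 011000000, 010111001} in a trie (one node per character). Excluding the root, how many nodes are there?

Trace insertions, counting only characters that open a new branch:
  "0010101100" → 10 new (0, 0, 1, 0, 1, 0, 1, 1, 0, 0)
  "0101000110" → prefix "0" already present; 9 new (1, 0, 1, 0, 0, 0, 1, 1, 0)
  "00" → prefix "00" already present; 0 new (none)
  "000100111" → prefix "00" already present; 7 new (0, 1, 0, 0, 1, 1, 1)
  "0100" → prefix "010" already present; 1 new (0)
  "010110" → prefix "0101" already present; 2 new (1, 0)
  "011000000" → prefix "01" already present; 7 new (1, 0, 0, 0, 0, 0, 0)
  "010111001" → prefix "01011" already present; 4 new (1, 0, 0, 1)
Total nodes = 10 + 9 + 0 + 7 + 1 + 2 + 7 + 4 = 40

40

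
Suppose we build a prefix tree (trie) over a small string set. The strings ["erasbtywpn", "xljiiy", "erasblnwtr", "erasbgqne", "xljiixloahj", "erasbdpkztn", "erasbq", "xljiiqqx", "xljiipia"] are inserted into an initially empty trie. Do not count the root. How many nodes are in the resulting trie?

44

Insert word by word; a character creates a node only if that edge doesn't already exist:
  "erasbtywpn" → 10 new (e, r, a, s, b, t, y, w, p, n)
  "xljiiy" → 6 new (x, l, j, i, i, y)
  "erasblnwtr" → prefix "erasb" already present; 5 new (l, n, w, t, r)
  "erasbgqne" → prefix "erasb" already present; 4 new (g, q, n, e)
  "xljiixloahj" → prefix "xljii" already present; 6 new (x, l, o, a, h, j)
  "erasbdpkztn" → prefix "erasb" already present; 6 new (d, p, k, z, t, n)
  "erasbq" → prefix "erasb" already present; 1 new (q)
  "xljiiqqx" → prefix "xljii" already present; 3 new (q, q, x)
  "xljiipia" → prefix "xljii" already present; 3 new (p, i, a)
Total nodes = 10 + 6 + 5 + 4 + 6 + 6 + 1 + 3 + 3 = 44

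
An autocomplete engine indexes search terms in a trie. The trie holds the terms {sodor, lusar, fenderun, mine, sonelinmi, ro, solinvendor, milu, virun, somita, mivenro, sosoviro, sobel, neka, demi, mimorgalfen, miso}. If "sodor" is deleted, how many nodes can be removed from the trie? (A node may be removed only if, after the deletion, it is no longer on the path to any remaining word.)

After clearing the end-marker at "sodor", prune upward until reaching a node still needed by another word.
The suffix "dor" (3 nodes) is used only by "sodor"; the node for "so" still has the child "n", so pruning stops there.
Nodes removed: 3

3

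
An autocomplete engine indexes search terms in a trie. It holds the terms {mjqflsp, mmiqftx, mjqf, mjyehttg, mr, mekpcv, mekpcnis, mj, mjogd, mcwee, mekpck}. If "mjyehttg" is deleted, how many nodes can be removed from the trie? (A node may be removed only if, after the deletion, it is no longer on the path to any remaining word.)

Walk "mjyehttg" from the leaf back toward the root, removing each node that no remaining word uses.
The suffix "yehttg" (6 nodes) is used only by "mjyehttg"; the node for "mj" still has the child "q", so pruning stops there.
Nodes removed: 6

6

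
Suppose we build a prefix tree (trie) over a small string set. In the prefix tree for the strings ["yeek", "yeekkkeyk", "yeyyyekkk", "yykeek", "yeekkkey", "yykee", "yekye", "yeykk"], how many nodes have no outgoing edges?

5

A leaf is a node with no children — equivalently, the end of a word that is not a proper prefix of any other stored word.
Those words: "yeekkkeyk", "yekye", "yeykk", "yeyyyekkk", "yykeek"
Leaf count: 5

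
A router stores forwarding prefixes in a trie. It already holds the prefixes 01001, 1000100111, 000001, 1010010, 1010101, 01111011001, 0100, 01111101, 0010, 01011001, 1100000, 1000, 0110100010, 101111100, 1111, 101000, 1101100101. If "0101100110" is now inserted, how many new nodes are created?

"01011001" is already a path in the trie; the remaining "10" must be added.
So 10 − 8 = 2 new nodes.

2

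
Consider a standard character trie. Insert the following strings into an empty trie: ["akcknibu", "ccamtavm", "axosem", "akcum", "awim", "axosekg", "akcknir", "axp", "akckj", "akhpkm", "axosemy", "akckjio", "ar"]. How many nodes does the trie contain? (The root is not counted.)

Insert word by word; a character creates a node only if that edge doesn't already exist:
  "akcknibu" → 8 new (a, k, c, k, n, i, b, u)
  "ccamtavm" → 8 new (c, c, a, m, t, a, v, m)
  "axosem" → prefix "a" already present; 5 new (x, o, s, e, m)
  "akcum" → prefix "akc" already present; 2 new (u, m)
  "awim" → prefix "a" already present; 3 new (w, i, m)
  "axosekg" → prefix "axose" already present; 2 new (k, g)
  "akcknir" → prefix "akckni" already present; 1 new (r)
  "axp" → prefix "ax" already present; 1 new (p)
  "akckj" → prefix "akck" already present; 1 new (j)
  "akhpkm" → prefix "ak" already present; 4 new (h, p, k, m)
  "axosemy" → prefix "axosem" already present; 1 new (y)
  "akckjio" → prefix "akckj" already present; 2 new (i, o)
  "ar" → prefix "a" already present; 1 new (r)
Total nodes = 8 + 8 + 5 + 2 + 3 + 2 + 1 + 1 + 1 + 4 + 1 + 2 + 1 = 39

39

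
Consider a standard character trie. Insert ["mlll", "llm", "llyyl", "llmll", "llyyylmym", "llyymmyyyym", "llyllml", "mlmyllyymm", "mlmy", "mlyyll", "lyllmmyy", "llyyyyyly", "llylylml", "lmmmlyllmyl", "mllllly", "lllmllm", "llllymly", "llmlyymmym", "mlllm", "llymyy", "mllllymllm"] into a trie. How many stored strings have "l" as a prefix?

14

Filter for entries beginning with "l":
Words under "l": llllymly, lllmllm, llm, llmll, llmlyymmym, llyllml, llylylml, llymyy, llyyl, llyymmyyyym, llyyylmym, llyyyyyly, lmmmlyllmyl, lyllmmyy
Count: 14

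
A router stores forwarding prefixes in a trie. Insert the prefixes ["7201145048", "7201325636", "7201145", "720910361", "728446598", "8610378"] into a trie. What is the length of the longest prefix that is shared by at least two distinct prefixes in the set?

7

Equivalently: take the maximum, over all pairs, of their longest common prefix length.
"7201145" and "7201145048" agree on "7201145" (7 characters) before diverging; nothing deeper is shared.
Longest shared-prefix length: 7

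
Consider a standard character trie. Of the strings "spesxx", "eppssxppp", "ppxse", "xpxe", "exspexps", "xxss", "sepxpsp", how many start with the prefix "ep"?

Filter for entries beginning with "ep":
Words under "ep": eppssxppp
Count: 1

1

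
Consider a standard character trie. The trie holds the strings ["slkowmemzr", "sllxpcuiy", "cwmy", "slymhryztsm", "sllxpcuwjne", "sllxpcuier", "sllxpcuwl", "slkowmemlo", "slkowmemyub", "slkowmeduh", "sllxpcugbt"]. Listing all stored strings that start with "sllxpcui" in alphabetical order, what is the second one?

sllxpcuiy

Filter for "sllxpcui…" and sort: "sllxpcuier", "sllxpcuiy"
Position 2: sllxpcuiy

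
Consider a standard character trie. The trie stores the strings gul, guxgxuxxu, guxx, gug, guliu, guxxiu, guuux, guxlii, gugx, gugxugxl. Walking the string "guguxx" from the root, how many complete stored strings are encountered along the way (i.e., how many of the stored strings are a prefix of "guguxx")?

Traverse "guguxx" character by character; count nodes along the way that are marked as word ends.
Prefixes of the query that are stored words: "gug"
Count: 1

1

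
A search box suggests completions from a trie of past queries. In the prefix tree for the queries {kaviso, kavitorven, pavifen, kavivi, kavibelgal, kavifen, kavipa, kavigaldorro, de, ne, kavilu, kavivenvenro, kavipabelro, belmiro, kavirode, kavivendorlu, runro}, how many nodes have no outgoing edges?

16

Leaves are exactly the stored words that no other stored word extends.
Those words: "belmiro", "de", "kavibelgal", "kavifen", "kavigaldorro", "kavilu", "kavipabelro", "kavirode", "kaviso", "kavitorven", "kavivendorlu", "kavivenvenro", "kavivi", "ne", "pavifen", "runro"
Leaf count: 16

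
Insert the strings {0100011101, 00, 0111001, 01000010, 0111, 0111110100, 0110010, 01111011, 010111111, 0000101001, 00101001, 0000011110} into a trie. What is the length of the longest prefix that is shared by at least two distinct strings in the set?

The deepest shared node is where two words last agree before diverging.
"01000010" and "0100011101" agree on "01000" (5 characters) before diverging; nothing deeper is shared.
Longest shared-prefix length: 5

5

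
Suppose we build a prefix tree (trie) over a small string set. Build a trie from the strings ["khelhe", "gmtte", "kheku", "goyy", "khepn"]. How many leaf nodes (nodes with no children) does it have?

5

Leaves are exactly the stored words that no other stored word extends.
Those words: "gmtte", "goyy", "kheku", "khelhe", "khepn"
Leaf count: 5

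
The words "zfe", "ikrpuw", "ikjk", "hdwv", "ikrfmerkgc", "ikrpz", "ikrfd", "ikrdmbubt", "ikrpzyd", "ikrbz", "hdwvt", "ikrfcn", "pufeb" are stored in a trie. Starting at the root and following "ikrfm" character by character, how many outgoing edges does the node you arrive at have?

1

Follow the path "ikrfm" to its node, then look at its outgoing edges.
Characters that immediately follow "ikrfm" among the stored strings: {e}.
That node has 1 child edge.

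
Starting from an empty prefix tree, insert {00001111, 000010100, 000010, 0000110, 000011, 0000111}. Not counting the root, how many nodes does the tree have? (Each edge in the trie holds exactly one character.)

13

Insert word by word; a character creates a node only if that edge doesn't already exist:
  "00001111" → 8 new (0, 0, 0, 0, 1, 1, 1, 1)
  "000010100" → prefix "00001" already present; 4 new (0, 1, 0, 0)
  "000010" → prefix "000010" already present; 0 new (none)
  "0000110" → prefix "000011" already present; 1 new (0)
  "000011" → prefix "000011" already present; 0 new (none)
  "0000111" → prefix "0000111" already present; 0 new (none)
Total nodes = 8 + 4 + 0 + 1 + 0 + 0 = 13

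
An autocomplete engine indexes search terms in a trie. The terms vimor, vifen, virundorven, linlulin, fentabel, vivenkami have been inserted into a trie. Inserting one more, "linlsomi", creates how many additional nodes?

4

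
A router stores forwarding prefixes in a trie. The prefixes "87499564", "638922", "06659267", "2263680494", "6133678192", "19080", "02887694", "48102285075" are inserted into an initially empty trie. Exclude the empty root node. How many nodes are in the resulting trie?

Insert word by word; a character creates a node only if that edge doesn't already exist:
  "87499564" → 8 new (8, 7, 4, 9, 9, 5, 6, 4)
  "638922" → 6 new (6, 3, 8, 9, 2, 2)
  "06659267" → 8 new (0, 6, 6, 5, 9, 2, 6, 7)
  "2263680494" → 10 new (2, 2, 6, 3, 6, 8, 0, 4, 9, 4)
  "6133678192" → prefix "6" already present; 9 new (1, 3, 3, 6, 7, 8, 1, 9, 2)
  "19080" → 5 new (1, 9, 0, 8, 0)
  "02887694" → prefix "0" already present; 7 new (2, 8, 8, 7, 6, 9, 4)
  "48102285075" → 11 new (4, 8, 1, 0, 2, 2, 8, 5, 0, 7, 5)
Total nodes = 8 + 6 + 8 + 10 + 9 + 5 + 7 + 11 = 64

64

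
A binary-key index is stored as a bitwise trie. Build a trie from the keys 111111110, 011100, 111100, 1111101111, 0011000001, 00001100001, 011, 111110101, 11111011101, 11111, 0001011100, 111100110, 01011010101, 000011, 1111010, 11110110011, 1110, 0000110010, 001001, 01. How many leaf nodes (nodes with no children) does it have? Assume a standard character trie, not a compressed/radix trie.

15

A leaf is a node with no children — equivalently, the end of a word that is not a proper prefix of any other stored word.
Those words: "00001100001", "0000110010", "0001011100", "001001", "0011000001", "01011010101", "011100", "1110", "111100110", "1111010", "11110110011", "111110101", "11111011101", "1111101111", "111111110"
Leaf count: 15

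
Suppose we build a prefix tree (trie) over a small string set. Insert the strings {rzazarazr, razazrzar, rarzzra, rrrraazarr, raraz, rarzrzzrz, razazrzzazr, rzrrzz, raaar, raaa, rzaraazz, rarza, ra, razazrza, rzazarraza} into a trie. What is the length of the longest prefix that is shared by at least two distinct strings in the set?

Equivalently: take the maximum, over all pairs, of their longest common prefix length.
e.g. "razazrza" and "razazrzar" share the prefix "razazrza" of length 8; no pair shares a longer one.
Longest shared-prefix length: 8

8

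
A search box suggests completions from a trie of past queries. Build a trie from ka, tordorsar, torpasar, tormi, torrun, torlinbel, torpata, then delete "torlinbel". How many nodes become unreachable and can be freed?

A node on "torlinbel"'s path can go only if nothing else ends at it or branches off below it.
The suffix "linbel" (6 nodes) is used only by "torlinbel"; the node for "tor" still has the child "d", so pruning stops there.
Nodes removed: 6

6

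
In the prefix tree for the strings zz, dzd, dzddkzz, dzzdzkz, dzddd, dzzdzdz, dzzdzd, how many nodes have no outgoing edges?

5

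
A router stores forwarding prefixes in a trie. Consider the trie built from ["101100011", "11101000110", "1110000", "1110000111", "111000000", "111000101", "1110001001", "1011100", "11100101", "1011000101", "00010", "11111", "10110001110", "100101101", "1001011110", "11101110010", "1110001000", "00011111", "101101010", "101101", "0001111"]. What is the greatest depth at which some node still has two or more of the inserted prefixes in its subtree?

9

The deepest shared node is where two words last agree before diverging.
e.g. "101100011" and "10110001110" share the prefix "101100011" of length 9; no pair shares a longer one.
Longest shared-prefix length: 9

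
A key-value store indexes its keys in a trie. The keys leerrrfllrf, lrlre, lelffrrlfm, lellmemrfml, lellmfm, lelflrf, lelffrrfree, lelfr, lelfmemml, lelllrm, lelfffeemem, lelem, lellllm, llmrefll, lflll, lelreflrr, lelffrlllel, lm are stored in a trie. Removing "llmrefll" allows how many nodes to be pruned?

After clearing the end-marker at "llmrefll", prune upward until reaching a node still needed by another word.
The suffix "lmrefll" (7 nodes) is used only by "llmrefll"; the node for "l" still has the child "e", so pruning stops there.
Nodes removed: 7

7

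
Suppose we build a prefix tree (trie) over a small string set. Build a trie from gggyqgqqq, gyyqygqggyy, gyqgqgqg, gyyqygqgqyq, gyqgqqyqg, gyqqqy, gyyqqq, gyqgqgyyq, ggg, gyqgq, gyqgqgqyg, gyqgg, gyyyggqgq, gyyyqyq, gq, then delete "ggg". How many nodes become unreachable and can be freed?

0

A node on "ggg"'s path can go only if nothing else ends at it or branches off below it.
Every node on "ggg" is still needed (e.g. by "gggyqgqqq"), so nothing is freed.
Nodes removed: 0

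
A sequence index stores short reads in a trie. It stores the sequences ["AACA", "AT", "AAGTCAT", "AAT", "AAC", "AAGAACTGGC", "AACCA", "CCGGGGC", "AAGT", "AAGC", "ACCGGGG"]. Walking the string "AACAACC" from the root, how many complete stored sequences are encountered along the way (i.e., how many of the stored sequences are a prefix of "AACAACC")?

2

Walk "AACAACC" from the root; an end-of-word marker is hit whenever a stored word is a prefix of "AACAACC".
Prefixes of the query that are stored words: "AAC", "AACA"
Count: 2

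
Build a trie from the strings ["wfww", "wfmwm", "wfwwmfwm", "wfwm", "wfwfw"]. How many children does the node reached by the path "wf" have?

Walk "wf" from the root, arriving at one node.
Characters that immediately follow "wf" among the stored strings: {m, w}.
That node has 2 child edges.

2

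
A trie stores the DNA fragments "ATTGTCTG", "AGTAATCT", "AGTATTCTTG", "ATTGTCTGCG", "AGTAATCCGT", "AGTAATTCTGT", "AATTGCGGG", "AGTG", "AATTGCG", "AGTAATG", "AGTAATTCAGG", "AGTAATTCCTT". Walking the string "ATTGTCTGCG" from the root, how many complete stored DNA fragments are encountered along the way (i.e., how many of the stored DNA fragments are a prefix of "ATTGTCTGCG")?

Traverse "ATTGTCTGCG" character by character; count nodes along the way that are marked as word ends.
Prefixes of the query that are stored words: "ATTGTCTG", "ATTGTCTGCG"
Count: 2

2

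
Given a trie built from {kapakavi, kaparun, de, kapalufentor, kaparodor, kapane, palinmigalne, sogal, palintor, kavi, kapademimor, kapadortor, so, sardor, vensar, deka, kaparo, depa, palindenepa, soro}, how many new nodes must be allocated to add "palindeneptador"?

5

Walking "palindeneptador" from the root, the first 10 characters ("palindenep") follow existing edges; "t" is the first miss.
New nodes needed: |"palindeneptador"| − 10 = 15 − 10 = 5.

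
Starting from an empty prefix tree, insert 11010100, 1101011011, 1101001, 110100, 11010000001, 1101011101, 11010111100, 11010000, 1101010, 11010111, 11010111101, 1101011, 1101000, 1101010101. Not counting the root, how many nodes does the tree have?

Count nodes per top-level branch (shared prefixes stored once):
  '1'-branch (110100, 1101000, 11010000, 11010000001, 1101001, 1101010, 11010100, 1101010101, 1101011, 1101011011, 11010111, 1101011101, 11010111100, 11010111101): 29 nodes
Sum: 29

29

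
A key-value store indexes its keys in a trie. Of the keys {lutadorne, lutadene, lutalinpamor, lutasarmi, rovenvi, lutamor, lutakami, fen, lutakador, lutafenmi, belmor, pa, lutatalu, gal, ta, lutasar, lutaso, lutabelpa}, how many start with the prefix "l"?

Filter for entries beginning with "l":
Matches: "lutabelpa", "lutadene", "lutadorne", "lutafenmi", "lutakador", "lutakami", "lutalinpamor", "lutamor", "lutasar", "lutasarmi", "lutaso", "lutatalu"
Count: 12

12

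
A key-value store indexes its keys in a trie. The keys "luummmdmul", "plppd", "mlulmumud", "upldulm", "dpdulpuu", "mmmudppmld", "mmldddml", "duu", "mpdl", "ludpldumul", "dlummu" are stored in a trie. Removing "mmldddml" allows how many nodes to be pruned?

Walk "mmldddml" from the leaf back toward the root, removing each node that no remaining word uses.
The suffix "ldddml" (6 nodes) is used only by "mmldddml"; the node for "mm" still has the child "m", so pruning stops there.
Nodes removed: 6

6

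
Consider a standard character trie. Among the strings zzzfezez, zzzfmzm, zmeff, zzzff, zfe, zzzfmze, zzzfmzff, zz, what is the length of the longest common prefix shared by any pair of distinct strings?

Look for the deepest trie node that still has at least two words in its subtree.
e.g. "zzzfmze" and "zzzfmzff" share the prefix "zzzfmz" of length 6; no pair shares a longer one.
Longest shared-prefix length: 6

6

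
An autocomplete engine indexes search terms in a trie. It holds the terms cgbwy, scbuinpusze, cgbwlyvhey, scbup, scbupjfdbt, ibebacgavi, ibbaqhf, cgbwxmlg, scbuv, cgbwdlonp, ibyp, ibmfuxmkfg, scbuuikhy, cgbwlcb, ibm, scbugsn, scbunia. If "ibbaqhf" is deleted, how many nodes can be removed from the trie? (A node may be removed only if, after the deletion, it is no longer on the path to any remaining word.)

A node on "ibbaqhf"'s path can go only if nothing else ends at it or branches off below it.
The suffix "baqhf" (5 nodes) is used only by "ibbaqhf"; the node for "ib" still has the child "e", so pruning stops there.
Nodes removed: 5

5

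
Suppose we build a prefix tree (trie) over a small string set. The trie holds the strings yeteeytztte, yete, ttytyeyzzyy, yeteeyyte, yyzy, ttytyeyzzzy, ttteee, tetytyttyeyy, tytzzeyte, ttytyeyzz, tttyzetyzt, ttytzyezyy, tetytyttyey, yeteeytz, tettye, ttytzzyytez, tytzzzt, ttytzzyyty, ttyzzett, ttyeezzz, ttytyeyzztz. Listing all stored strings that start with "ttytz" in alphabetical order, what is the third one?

Words with prefix "ttytz", in lexicographic order: "ttytzyezyy", "ttytzzyytez", "ttytzzyyty"
Position 3: ttytzzyyty

ttytzzyyty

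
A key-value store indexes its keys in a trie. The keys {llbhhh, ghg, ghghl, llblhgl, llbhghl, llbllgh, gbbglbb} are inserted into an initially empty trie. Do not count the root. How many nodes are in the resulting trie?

27

Count nodes per top-level branch (shared prefixes stored once):
  'g'-branch (gbbglbb, ghg, ghghl): 11 nodes
  'l'-branch (llbhghl, llbhhh, llblhgl, llbllgh): 16 nodes
Sum: 27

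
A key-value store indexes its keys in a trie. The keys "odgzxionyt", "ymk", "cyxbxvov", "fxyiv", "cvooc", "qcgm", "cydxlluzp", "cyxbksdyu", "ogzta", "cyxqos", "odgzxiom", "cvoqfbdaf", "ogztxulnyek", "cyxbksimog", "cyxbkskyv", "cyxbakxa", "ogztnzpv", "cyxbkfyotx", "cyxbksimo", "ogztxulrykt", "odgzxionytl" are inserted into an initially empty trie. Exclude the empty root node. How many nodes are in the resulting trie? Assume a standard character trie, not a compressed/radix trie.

92

For each word, the new-node count is its length minus the longest prefix already in the trie:
  "odgzxionyt" → 10 new (o, d, g, z, x, i, o, n, y, t)
  "ymk" → 3 new (y, m, k)
  "cyxbxvov" → 8 new (c, y, x, b, x, v, o, v)
  "fxyiv" → 5 new (f, x, y, i, v)
  "cvooc" → prefix "c" already present; 4 new (v, o, o, c)
  "qcgm" → 4 new (q, c, g, m)
  "cydxlluzp" → prefix "cy" already present; 7 new (d, x, l, l, u, z, p)
  "cyxbksdyu" → prefix "cyxb" already present; 5 new (k, s, d, y, u)
  "ogzta" → prefix "o" already present; 4 new (g, z, t, a)
  "cyxqos" → prefix "cyx" already present; 3 new (q, o, s)
  "odgzxiom" → prefix "odgzxio" already present; 1 new (m)
  "cvoqfbdaf" → prefix "cvo" already present; 6 new (q, f, b, d, a, f)
  "ogztxulnyek" → prefix "ogzt" already present; 7 new (x, u, l, n, y, e, k)
  "cyxbksimog" → prefix "cyxbks" already present; 4 new (i, m, o, g)
  "cyxbkskyv" → prefix "cyxbks" already present; 3 new (k, y, v)
  "cyxbakxa" → prefix "cyxb" already present; 4 new (a, k, x, a)
  "ogztnzpv" → prefix "ogzt" already present; 4 new (n, z, p, v)
  "cyxbkfyotx" → prefix "cyxbk" already present; 5 new (f, y, o, t, x)
  "cyxbksimo" → prefix "cyxbksimo" already present; 0 new (none)
  "ogztxulrykt" → prefix "ogztxul" already present; 4 new (r, y, k, t)
  "odgzxionytl" → prefix "odgzxionyt" already present; 1 new (l)
Total nodes = 10 + 3 + 8 + 5 + 4 + 4 + 7 + 5 + 4 + 3 + 1 + 6 + 7 + 4 + 3 + 4 + 4 + 5 + 0 + 4 + 1 = 92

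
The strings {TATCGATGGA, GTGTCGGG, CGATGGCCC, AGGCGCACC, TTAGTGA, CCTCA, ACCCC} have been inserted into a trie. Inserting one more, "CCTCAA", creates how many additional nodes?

1

The longest prefix of "CCTCAA" already in the trie is "CCTCA" (length 5).
Each of the 1 remaining characters creates one node.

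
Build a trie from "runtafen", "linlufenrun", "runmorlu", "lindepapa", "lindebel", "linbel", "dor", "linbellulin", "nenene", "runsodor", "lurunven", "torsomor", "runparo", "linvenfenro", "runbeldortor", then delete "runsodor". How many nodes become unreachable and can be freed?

Walk "runsodor" from the leaf back toward the root, removing each node that no remaining word uses.
The suffix "sodor" (5 nodes) is used only by "runsodor"; the node for "run" still has the child "t", so pruning stops there.
Nodes removed: 5

5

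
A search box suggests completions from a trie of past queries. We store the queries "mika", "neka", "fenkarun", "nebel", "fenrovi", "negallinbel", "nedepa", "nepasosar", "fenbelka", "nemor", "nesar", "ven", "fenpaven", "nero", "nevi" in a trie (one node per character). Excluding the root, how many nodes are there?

66

Insert word by word; a character creates a node only if that edge doesn't already exist:
  "mika" → 4 new (m, i, k, a)
  "neka" → 4 new (n, e, k, a)
  "fenkarun" → 8 new (f, e, n, k, a, r, u, n)
  "nebel" → prefix "ne" already present; 3 new (b, e, l)
  "fenrovi" → prefix "fen" already present; 4 new (r, o, v, i)
  "negallinbel" → prefix "ne" already present; 9 new (g, a, l, l, i, n, b, e, l)
  "nedepa" → prefix "ne" already present; 4 new (d, e, p, a)
  "nepasosar" → prefix "ne" already present; 7 new (p, a, s, o, s, a, r)
  "fenbelka" → prefix "fen" already present; 5 new (b, e, l, k, a)
  "nemor" → prefix "ne" already present; 3 new (m, o, r)
  "nesar" → prefix "ne" already present; 3 new (s, a, r)
  "ven" → 3 new (v, e, n)
  "fenpaven" → prefix "fen" already present; 5 new (p, a, v, e, n)
  "nero" → prefix "ne" already present; 2 new (r, o)
  "nevi" → prefix "ne" already present; 2 new (v, i)
Total nodes = 4 + 4 + 8 + 3 + 4 + 9 + 4 + 7 + 5 + 3 + 3 + 3 + 5 + 2 + 2 = 66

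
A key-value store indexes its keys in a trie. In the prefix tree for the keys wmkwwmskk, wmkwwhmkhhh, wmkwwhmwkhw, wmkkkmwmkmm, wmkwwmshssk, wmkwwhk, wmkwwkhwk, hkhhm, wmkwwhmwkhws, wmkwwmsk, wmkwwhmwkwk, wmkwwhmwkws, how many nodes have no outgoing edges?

A leaf is a node with no children — equivalently, the end of a word that is not a proper prefix of any other stored word.
Those words: "hkhhm", "wmkkkmwmkmm", "wmkwwhk", "wmkwwhmkhhh", "wmkwwhmwkhws", "wmkwwhmwkwk", "wmkwwhmwkws", "wmkwwkhwk", "wmkwwmshssk", "wmkwwmskk"
Leaf count: 10

10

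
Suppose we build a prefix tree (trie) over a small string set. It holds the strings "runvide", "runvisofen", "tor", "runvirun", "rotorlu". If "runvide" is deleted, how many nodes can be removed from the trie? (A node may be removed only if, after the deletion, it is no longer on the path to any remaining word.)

After clearing the end-marker at "runvide", prune upward until reaching a node still needed by another word.
The suffix "de" (2 nodes) is used only by "runvide"; the node for "runvi" still has the child "s", so pruning stops there.
Nodes removed: 2

2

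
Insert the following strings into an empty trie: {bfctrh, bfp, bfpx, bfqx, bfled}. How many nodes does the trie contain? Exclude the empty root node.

For each word, the new-node count is its length minus the longest prefix already in the trie:
  "bfctrh" → 6 new (b, f, c, t, r, h)
  "bfp" → prefix "bf" already present; 1 new (p)
  "bfpx" → prefix "bfp" already present; 1 new (x)
  "bfqx" → prefix "bf" already present; 2 new (q, x)
  "bfled" → prefix "bf" already present; 3 new (l, e, d)
Total nodes = 6 + 1 + 1 + 2 + 3 = 13

13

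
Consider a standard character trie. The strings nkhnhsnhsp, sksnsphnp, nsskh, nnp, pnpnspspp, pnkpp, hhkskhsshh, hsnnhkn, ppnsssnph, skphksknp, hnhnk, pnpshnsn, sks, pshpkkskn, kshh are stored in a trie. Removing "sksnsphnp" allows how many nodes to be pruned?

6

After clearing the end-marker at "sksnsphnp", prune upward until reaching a node still needed by another word.
The suffix "nsphnp" (6 nodes) is used only by "sksnsphnp"; "sks" is itself a stored word, so pruning stops there.
Nodes removed: 6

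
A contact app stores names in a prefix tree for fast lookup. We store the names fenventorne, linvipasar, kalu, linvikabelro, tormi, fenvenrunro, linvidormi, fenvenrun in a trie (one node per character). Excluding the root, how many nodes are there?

Trace insertions, counting only characters that open a new branch:
  "fenventorne" → 11 new (f, e, n, v, e, n, t, o, r, n, e)
  "linvipasar" → 10 new (l, i, n, v, i, p, a, s, a, r)
  "kalu" → 4 new (k, a, l, u)
  "linvikabelro" → prefix "linvi" already present; 7 new (k, a, b, e, l, r, o)
  "tormi" → 5 new (t, o, r, m, i)
  "fenvenrunro" → prefix "fenven" already present; 5 new (r, u, n, r, o)
  "linvidormi" → prefix "linvi" already present; 5 new (d, o, r, m, i)
  "fenvenrun" → prefix "fenvenrun" already present; 0 new (none)
Total nodes = 11 + 10 + 4 + 7 + 5 + 5 + 5 + 0 = 47

47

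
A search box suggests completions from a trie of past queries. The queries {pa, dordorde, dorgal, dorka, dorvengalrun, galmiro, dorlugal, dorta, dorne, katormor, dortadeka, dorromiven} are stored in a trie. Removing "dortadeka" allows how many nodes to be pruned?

4

A node on "dortadeka"'s path can go only if nothing else ends at it or branches off below it.
The suffix "deka" (4 nodes) is used only by "dortadeka"; "dorta" is itself a stored word, so pruning stops there.
Nodes removed: 4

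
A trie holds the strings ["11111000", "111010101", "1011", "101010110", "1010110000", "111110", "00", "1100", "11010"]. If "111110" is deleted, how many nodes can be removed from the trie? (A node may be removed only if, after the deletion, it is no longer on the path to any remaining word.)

0

A node on "111110"'s path can go only if nothing else ends at it or branches off below it.
Every node on "111110" is still needed (e.g. by "11111000"), so nothing is freed.
Nodes removed: 0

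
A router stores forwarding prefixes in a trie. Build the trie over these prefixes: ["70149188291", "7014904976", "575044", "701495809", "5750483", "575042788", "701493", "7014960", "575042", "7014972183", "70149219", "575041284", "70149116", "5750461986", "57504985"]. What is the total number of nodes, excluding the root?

57

Trace insertions, counting only characters that open a new branch:
  "70149188291" → 11 new (7, 0, 1, 4, 9, 1, 8, 8, 2, 9, 1)
  "7014904976" → prefix "70149" already present; 5 new (0, 4, 9, 7, 6)
  "575044" → 6 new (5, 7, 5, 0, 4, 4)
  "701495809" → prefix "70149" already present; 4 new (5, 8, 0, 9)
  "5750483" → prefix "57504" already present; 2 new (8, 3)
  "575042788" → prefix "57504" already present; 4 new (2, 7, 8, 8)
  "701493" → prefix "70149" already present; 1 new (3)
  "7014960" → prefix "70149" already present; 2 new (6, 0)
  "575042" → prefix "575042" already present; 0 new (none)
  "7014972183" → prefix "70149" already present; 5 new (7, 2, 1, 8, 3)
  "70149219" → prefix "70149" already present; 3 new (2, 1, 9)
  "575041284" → prefix "57504" already present; 4 new (1, 2, 8, 4)
  "70149116" → prefix "701491" already present; 2 new (1, 6)
  "5750461986" → prefix "57504" already present; 5 new (6, 1, 9, 8, 6)
  "57504985" → prefix "57504" already present; 3 new (9, 8, 5)
Total nodes = 11 + 5 + 6 + 4 + 2 + 4 + 1 + 2 + 0 + 5 + 3 + 4 + 2 + 5 + 3 = 57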